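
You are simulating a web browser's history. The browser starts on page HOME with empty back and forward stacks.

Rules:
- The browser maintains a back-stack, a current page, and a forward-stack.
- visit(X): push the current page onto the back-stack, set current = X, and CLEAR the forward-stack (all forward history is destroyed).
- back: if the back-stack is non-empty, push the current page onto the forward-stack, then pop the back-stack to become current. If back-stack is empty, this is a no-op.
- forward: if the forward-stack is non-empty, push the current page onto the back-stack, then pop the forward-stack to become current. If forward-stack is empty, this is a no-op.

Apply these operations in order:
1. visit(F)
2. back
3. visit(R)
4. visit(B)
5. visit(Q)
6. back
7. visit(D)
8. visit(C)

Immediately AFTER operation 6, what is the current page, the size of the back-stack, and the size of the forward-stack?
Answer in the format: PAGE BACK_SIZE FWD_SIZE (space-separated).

After 1 (visit(F)): cur=F back=1 fwd=0
After 2 (back): cur=HOME back=0 fwd=1
After 3 (visit(R)): cur=R back=1 fwd=0
After 4 (visit(B)): cur=B back=2 fwd=0
After 5 (visit(Q)): cur=Q back=3 fwd=0
After 6 (back): cur=B back=2 fwd=1

B 2 1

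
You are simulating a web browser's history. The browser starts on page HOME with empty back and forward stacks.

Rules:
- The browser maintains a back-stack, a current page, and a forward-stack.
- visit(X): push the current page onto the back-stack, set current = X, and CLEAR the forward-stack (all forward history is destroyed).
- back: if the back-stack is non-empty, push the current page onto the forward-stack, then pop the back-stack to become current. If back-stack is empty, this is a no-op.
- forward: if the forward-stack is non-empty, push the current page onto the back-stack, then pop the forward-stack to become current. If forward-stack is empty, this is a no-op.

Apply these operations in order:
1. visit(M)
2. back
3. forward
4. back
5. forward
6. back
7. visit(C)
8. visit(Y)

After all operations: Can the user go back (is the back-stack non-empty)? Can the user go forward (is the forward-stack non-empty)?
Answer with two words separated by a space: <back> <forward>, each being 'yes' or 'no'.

Answer: yes no

Derivation:
After 1 (visit(M)): cur=M back=1 fwd=0
After 2 (back): cur=HOME back=0 fwd=1
After 3 (forward): cur=M back=1 fwd=0
After 4 (back): cur=HOME back=0 fwd=1
After 5 (forward): cur=M back=1 fwd=0
After 6 (back): cur=HOME back=0 fwd=1
After 7 (visit(C)): cur=C back=1 fwd=0
After 8 (visit(Y)): cur=Y back=2 fwd=0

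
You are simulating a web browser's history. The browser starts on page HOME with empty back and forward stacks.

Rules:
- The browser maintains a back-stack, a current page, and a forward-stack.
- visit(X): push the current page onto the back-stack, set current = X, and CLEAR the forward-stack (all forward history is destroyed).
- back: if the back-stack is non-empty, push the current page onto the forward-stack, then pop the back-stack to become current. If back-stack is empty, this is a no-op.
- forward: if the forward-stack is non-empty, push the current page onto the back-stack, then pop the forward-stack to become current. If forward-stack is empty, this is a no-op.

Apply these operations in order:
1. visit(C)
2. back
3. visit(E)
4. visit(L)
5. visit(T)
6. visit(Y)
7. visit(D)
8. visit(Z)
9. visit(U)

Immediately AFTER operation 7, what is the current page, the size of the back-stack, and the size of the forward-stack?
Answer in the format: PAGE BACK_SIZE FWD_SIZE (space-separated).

After 1 (visit(C)): cur=C back=1 fwd=0
After 2 (back): cur=HOME back=0 fwd=1
After 3 (visit(E)): cur=E back=1 fwd=0
After 4 (visit(L)): cur=L back=2 fwd=0
After 5 (visit(T)): cur=T back=3 fwd=0
After 6 (visit(Y)): cur=Y back=4 fwd=0
After 7 (visit(D)): cur=D back=5 fwd=0

D 5 0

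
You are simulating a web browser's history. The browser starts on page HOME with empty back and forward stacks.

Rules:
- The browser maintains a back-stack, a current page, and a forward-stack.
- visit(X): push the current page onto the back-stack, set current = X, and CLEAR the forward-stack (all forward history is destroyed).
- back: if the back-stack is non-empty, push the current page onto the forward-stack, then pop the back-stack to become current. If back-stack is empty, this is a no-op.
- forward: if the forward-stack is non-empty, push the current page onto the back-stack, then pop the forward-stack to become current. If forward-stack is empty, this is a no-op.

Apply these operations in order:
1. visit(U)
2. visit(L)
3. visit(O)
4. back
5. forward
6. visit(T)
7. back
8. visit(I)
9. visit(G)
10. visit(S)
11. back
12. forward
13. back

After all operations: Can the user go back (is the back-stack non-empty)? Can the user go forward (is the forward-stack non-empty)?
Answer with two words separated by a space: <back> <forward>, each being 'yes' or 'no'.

After 1 (visit(U)): cur=U back=1 fwd=0
After 2 (visit(L)): cur=L back=2 fwd=0
After 3 (visit(O)): cur=O back=3 fwd=0
After 4 (back): cur=L back=2 fwd=1
After 5 (forward): cur=O back=3 fwd=0
After 6 (visit(T)): cur=T back=4 fwd=0
After 7 (back): cur=O back=3 fwd=1
After 8 (visit(I)): cur=I back=4 fwd=0
After 9 (visit(G)): cur=G back=5 fwd=0
After 10 (visit(S)): cur=S back=6 fwd=0
After 11 (back): cur=G back=5 fwd=1
After 12 (forward): cur=S back=6 fwd=0
After 13 (back): cur=G back=5 fwd=1

Answer: yes yes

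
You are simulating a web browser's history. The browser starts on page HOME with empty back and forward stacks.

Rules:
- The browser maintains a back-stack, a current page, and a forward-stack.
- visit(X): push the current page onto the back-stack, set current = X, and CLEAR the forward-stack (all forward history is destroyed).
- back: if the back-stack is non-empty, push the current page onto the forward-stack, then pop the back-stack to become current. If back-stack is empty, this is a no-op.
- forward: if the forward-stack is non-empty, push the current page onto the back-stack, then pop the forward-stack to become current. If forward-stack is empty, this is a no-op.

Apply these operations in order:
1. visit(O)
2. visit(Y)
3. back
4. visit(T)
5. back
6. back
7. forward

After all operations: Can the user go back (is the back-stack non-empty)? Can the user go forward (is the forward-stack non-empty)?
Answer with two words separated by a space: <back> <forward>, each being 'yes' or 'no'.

After 1 (visit(O)): cur=O back=1 fwd=0
After 2 (visit(Y)): cur=Y back=2 fwd=0
After 3 (back): cur=O back=1 fwd=1
After 4 (visit(T)): cur=T back=2 fwd=0
After 5 (back): cur=O back=1 fwd=1
After 6 (back): cur=HOME back=0 fwd=2
After 7 (forward): cur=O back=1 fwd=1

Answer: yes yes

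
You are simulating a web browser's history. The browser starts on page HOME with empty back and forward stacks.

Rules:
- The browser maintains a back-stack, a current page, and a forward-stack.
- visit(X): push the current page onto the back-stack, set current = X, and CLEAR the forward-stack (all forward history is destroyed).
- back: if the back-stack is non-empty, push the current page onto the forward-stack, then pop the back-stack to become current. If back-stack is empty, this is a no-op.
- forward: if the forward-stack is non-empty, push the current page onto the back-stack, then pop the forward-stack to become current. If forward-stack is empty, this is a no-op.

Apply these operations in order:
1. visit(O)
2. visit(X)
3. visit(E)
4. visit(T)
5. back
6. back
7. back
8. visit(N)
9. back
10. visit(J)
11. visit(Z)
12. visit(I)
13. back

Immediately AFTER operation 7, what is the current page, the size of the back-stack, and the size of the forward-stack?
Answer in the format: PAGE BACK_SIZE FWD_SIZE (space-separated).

After 1 (visit(O)): cur=O back=1 fwd=0
After 2 (visit(X)): cur=X back=2 fwd=0
After 3 (visit(E)): cur=E back=3 fwd=0
After 4 (visit(T)): cur=T back=4 fwd=0
After 5 (back): cur=E back=3 fwd=1
After 6 (back): cur=X back=2 fwd=2
After 7 (back): cur=O back=1 fwd=3

O 1 3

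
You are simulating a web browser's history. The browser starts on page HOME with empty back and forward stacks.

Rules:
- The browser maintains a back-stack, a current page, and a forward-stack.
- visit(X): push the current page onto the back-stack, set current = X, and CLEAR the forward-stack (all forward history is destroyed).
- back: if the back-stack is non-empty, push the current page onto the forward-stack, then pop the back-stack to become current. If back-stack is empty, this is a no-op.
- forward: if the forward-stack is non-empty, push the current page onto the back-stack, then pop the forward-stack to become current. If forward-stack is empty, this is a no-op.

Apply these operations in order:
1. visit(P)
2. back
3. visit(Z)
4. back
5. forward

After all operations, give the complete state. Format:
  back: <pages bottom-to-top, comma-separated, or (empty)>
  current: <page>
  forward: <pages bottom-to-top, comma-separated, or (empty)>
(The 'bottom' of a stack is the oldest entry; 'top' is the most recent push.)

After 1 (visit(P)): cur=P back=1 fwd=0
After 2 (back): cur=HOME back=0 fwd=1
After 3 (visit(Z)): cur=Z back=1 fwd=0
After 4 (back): cur=HOME back=0 fwd=1
After 5 (forward): cur=Z back=1 fwd=0

Answer: back: HOME
current: Z
forward: (empty)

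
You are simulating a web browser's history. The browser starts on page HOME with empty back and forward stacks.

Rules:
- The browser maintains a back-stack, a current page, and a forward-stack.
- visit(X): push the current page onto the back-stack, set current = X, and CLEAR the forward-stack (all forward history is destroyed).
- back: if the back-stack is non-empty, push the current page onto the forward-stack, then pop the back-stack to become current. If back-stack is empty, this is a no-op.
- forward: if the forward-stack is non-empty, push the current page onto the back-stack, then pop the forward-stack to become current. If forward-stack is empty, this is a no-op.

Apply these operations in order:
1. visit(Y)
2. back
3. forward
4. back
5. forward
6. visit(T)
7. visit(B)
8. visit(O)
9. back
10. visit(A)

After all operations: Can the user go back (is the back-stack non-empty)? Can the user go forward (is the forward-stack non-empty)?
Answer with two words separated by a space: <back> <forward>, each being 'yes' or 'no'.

After 1 (visit(Y)): cur=Y back=1 fwd=0
After 2 (back): cur=HOME back=0 fwd=1
After 3 (forward): cur=Y back=1 fwd=0
After 4 (back): cur=HOME back=0 fwd=1
After 5 (forward): cur=Y back=1 fwd=0
After 6 (visit(T)): cur=T back=2 fwd=0
After 7 (visit(B)): cur=B back=3 fwd=0
After 8 (visit(O)): cur=O back=4 fwd=0
After 9 (back): cur=B back=3 fwd=1
After 10 (visit(A)): cur=A back=4 fwd=0

Answer: yes no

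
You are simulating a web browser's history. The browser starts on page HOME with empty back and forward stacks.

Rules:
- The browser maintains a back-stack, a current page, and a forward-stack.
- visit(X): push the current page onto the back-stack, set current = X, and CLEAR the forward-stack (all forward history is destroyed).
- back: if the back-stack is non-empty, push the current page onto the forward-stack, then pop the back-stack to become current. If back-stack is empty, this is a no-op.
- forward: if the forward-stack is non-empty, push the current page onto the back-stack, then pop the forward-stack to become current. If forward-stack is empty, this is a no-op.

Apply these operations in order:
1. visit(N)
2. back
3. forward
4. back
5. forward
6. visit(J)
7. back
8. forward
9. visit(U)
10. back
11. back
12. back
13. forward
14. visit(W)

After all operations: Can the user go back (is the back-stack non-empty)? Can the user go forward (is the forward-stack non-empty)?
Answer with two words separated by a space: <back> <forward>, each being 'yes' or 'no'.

Answer: yes no

Derivation:
After 1 (visit(N)): cur=N back=1 fwd=0
After 2 (back): cur=HOME back=0 fwd=1
After 3 (forward): cur=N back=1 fwd=0
After 4 (back): cur=HOME back=0 fwd=1
After 5 (forward): cur=N back=1 fwd=0
After 6 (visit(J)): cur=J back=2 fwd=0
After 7 (back): cur=N back=1 fwd=1
After 8 (forward): cur=J back=2 fwd=0
After 9 (visit(U)): cur=U back=3 fwd=0
After 10 (back): cur=J back=2 fwd=1
After 11 (back): cur=N back=1 fwd=2
After 12 (back): cur=HOME back=0 fwd=3
After 13 (forward): cur=N back=1 fwd=2
After 14 (visit(W)): cur=W back=2 fwd=0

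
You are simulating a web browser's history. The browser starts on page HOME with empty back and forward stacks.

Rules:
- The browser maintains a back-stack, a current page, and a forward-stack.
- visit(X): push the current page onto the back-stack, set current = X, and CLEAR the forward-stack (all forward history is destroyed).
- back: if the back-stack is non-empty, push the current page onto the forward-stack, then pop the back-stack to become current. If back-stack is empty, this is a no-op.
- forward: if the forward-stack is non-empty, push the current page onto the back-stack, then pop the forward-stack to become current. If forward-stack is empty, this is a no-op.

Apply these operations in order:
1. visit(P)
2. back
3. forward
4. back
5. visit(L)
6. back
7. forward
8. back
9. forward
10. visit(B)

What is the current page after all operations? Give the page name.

Answer: B

Derivation:
After 1 (visit(P)): cur=P back=1 fwd=0
After 2 (back): cur=HOME back=0 fwd=1
After 3 (forward): cur=P back=1 fwd=0
After 4 (back): cur=HOME back=0 fwd=1
After 5 (visit(L)): cur=L back=1 fwd=0
After 6 (back): cur=HOME back=0 fwd=1
After 7 (forward): cur=L back=1 fwd=0
After 8 (back): cur=HOME back=0 fwd=1
After 9 (forward): cur=L back=1 fwd=0
After 10 (visit(B)): cur=B back=2 fwd=0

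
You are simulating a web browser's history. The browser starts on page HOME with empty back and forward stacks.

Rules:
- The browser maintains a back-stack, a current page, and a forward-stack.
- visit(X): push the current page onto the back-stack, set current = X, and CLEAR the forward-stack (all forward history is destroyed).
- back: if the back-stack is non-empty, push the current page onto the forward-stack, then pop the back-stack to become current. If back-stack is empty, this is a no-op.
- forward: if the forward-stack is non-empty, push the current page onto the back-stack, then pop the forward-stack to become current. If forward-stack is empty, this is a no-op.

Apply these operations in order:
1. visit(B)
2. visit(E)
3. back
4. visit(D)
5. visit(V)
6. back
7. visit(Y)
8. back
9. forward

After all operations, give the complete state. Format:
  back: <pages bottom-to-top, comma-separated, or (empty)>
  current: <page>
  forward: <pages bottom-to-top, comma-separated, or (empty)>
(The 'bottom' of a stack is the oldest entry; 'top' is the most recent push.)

After 1 (visit(B)): cur=B back=1 fwd=0
After 2 (visit(E)): cur=E back=2 fwd=0
After 3 (back): cur=B back=1 fwd=1
After 4 (visit(D)): cur=D back=2 fwd=0
After 5 (visit(V)): cur=V back=3 fwd=0
After 6 (back): cur=D back=2 fwd=1
After 7 (visit(Y)): cur=Y back=3 fwd=0
After 8 (back): cur=D back=2 fwd=1
After 9 (forward): cur=Y back=3 fwd=0

Answer: back: HOME,B,D
current: Y
forward: (empty)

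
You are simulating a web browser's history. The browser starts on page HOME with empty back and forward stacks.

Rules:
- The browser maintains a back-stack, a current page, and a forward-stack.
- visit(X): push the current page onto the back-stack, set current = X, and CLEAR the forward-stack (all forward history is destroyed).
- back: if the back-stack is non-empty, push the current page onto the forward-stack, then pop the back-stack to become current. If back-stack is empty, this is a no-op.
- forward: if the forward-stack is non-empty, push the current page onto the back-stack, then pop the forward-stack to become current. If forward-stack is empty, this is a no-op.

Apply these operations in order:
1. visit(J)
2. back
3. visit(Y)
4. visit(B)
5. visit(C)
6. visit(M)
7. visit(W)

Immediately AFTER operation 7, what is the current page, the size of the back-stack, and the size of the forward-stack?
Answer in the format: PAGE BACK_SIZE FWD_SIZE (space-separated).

After 1 (visit(J)): cur=J back=1 fwd=0
After 2 (back): cur=HOME back=0 fwd=1
After 3 (visit(Y)): cur=Y back=1 fwd=0
After 4 (visit(B)): cur=B back=2 fwd=0
After 5 (visit(C)): cur=C back=3 fwd=0
After 6 (visit(M)): cur=M back=4 fwd=0
After 7 (visit(W)): cur=W back=5 fwd=0

W 5 0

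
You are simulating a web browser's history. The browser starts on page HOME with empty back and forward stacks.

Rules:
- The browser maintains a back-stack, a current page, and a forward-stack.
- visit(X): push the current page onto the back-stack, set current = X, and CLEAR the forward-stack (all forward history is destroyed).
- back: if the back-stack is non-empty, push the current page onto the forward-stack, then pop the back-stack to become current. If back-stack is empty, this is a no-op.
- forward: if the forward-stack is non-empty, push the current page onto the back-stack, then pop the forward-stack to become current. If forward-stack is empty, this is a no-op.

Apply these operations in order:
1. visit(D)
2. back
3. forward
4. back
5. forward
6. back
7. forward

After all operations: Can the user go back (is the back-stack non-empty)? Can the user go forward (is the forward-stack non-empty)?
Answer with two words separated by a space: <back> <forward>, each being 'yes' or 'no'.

After 1 (visit(D)): cur=D back=1 fwd=0
After 2 (back): cur=HOME back=0 fwd=1
After 3 (forward): cur=D back=1 fwd=0
After 4 (back): cur=HOME back=0 fwd=1
After 5 (forward): cur=D back=1 fwd=0
After 6 (back): cur=HOME back=0 fwd=1
After 7 (forward): cur=D back=1 fwd=0

Answer: yes no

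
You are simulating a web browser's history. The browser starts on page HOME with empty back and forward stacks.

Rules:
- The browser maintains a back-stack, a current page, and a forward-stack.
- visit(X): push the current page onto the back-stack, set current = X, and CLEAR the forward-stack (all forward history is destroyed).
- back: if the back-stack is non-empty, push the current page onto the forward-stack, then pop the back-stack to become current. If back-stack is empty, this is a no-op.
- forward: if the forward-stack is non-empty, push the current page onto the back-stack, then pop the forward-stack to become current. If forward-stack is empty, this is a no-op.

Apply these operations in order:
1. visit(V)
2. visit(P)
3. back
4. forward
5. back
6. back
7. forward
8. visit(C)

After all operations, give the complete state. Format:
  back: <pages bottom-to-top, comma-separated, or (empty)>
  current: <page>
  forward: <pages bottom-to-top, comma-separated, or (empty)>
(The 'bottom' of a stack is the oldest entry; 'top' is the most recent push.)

Answer: back: HOME,V
current: C
forward: (empty)

Derivation:
After 1 (visit(V)): cur=V back=1 fwd=0
After 2 (visit(P)): cur=P back=2 fwd=0
After 3 (back): cur=V back=1 fwd=1
After 4 (forward): cur=P back=2 fwd=0
After 5 (back): cur=V back=1 fwd=1
After 6 (back): cur=HOME back=0 fwd=2
After 7 (forward): cur=V back=1 fwd=1
After 8 (visit(C)): cur=C back=2 fwd=0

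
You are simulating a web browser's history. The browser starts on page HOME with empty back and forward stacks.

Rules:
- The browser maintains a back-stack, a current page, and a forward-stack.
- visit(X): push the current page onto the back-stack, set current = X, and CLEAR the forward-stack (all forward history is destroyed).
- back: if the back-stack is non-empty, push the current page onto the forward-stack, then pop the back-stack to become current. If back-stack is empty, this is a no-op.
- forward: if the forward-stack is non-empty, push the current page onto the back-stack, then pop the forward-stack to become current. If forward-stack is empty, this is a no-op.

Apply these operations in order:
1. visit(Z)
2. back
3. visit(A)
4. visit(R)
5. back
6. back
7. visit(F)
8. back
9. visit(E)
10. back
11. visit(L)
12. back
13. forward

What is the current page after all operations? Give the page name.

Answer: L

Derivation:
After 1 (visit(Z)): cur=Z back=1 fwd=0
After 2 (back): cur=HOME back=0 fwd=1
After 3 (visit(A)): cur=A back=1 fwd=0
After 4 (visit(R)): cur=R back=2 fwd=0
After 5 (back): cur=A back=1 fwd=1
After 6 (back): cur=HOME back=0 fwd=2
After 7 (visit(F)): cur=F back=1 fwd=0
After 8 (back): cur=HOME back=0 fwd=1
After 9 (visit(E)): cur=E back=1 fwd=0
After 10 (back): cur=HOME back=0 fwd=1
After 11 (visit(L)): cur=L back=1 fwd=0
After 12 (back): cur=HOME back=0 fwd=1
After 13 (forward): cur=L back=1 fwd=0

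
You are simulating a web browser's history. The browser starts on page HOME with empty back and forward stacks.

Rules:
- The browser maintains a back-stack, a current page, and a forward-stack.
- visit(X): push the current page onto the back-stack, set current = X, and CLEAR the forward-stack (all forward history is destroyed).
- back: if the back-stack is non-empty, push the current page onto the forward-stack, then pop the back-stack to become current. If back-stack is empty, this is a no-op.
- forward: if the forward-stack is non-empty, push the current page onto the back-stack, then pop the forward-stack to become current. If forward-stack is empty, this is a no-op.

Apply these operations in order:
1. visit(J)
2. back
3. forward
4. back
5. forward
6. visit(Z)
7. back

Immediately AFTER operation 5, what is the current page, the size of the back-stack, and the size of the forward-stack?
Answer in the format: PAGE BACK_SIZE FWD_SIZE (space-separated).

After 1 (visit(J)): cur=J back=1 fwd=0
After 2 (back): cur=HOME back=0 fwd=1
After 3 (forward): cur=J back=1 fwd=0
After 4 (back): cur=HOME back=0 fwd=1
After 5 (forward): cur=J back=1 fwd=0

J 1 0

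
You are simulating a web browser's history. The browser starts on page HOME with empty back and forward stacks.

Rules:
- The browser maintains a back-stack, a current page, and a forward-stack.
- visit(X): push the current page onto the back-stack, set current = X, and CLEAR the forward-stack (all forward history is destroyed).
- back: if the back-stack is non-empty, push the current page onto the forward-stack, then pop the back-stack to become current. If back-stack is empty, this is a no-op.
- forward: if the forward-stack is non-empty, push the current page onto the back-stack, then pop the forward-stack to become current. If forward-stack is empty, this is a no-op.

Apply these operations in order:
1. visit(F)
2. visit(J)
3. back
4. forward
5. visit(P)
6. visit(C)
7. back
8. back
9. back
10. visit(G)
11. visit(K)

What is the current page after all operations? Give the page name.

Answer: K

Derivation:
After 1 (visit(F)): cur=F back=1 fwd=0
After 2 (visit(J)): cur=J back=2 fwd=0
After 3 (back): cur=F back=1 fwd=1
After 4 (forward): cur=J back=2 fwd=0
After 5 (visit(P)): cur=P back=3 fwd=0
After 6 (visit(C)): cur=C back=4 fwd=0
After 7 (back): cur=P back=3 fwd=1
After 8 (back): cur=J back=2 fwd=2
After 9 (back): cur=F back=1 fwd=3
After 10 (visit(G)): cur=G back=2 fwd=0
After 11 (visit(K)): cur=K back=3 fwd=0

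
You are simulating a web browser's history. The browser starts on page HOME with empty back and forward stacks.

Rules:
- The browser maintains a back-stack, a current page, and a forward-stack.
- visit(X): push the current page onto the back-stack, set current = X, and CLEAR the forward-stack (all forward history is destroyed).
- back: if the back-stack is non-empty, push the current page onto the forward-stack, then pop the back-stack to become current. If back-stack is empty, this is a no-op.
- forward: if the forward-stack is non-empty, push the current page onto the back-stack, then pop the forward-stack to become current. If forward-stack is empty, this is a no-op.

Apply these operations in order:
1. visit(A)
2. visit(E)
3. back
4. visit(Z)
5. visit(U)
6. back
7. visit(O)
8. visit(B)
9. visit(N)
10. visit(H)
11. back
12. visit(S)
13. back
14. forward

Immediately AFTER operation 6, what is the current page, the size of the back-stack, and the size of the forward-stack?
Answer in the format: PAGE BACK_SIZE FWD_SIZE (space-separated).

After 1 (visit(A)): cur=A back=1 fwd=0
After 2 (visit(E)): cur=E back=2 fwd=0
After 3 (back): cur=A back=1 fwd=1
After 4 (visit(Z)): cur=Z back=2 fwd=0
After 5 (visit(U)): cur=U back=3 fwd=0
After 6 (back): cur=Z back=2 fwd=1

Z 2 1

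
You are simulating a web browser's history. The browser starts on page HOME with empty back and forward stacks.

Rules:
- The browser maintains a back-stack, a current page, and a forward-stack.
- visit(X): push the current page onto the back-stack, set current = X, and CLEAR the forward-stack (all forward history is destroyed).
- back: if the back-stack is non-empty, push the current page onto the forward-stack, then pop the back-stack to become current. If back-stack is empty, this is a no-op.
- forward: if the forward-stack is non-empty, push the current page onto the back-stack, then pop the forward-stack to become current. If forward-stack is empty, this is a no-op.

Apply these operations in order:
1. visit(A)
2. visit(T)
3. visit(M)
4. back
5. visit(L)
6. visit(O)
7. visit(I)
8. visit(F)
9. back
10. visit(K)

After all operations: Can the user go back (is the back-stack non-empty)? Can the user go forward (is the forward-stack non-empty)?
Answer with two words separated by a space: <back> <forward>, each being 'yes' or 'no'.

After 1 (visit(A)): cur=A back=1 fwd=0
After 2 (visit(T)): cur=T back=2 fwd=0
After 3 (visit(M)): cur=M back=3 fwd=0
After 4 (back): cur=T back=2 fwd=1
After 5 (visit(L)): cur=L back=3 fwd=0
After 6 (visit(O)): cur=O back=4 fwd=0
After 7 (visit(I)): cur=I back=5 fwd=0
After 8 (visit(F)): cur=F back=6 fwd=0
After 9 (back): cur=I back=5 fwd=1
After 10 (visit(K)): cur=K back=6 fwd=0

Answer: yes no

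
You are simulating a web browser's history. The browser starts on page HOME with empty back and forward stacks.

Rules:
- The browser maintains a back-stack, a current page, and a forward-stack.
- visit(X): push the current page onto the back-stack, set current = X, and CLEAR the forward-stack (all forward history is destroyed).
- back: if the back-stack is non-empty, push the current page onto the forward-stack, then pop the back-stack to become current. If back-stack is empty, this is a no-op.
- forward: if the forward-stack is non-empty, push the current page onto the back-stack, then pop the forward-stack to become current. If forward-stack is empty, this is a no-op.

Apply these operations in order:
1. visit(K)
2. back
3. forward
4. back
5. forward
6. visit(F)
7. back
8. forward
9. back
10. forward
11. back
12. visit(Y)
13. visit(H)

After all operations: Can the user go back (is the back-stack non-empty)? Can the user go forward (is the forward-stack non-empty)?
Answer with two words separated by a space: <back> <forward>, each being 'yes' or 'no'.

Answer: yes no

Derivation:
After 1 (visit(K)): cur=K back=1 fwd=0
After 2 (back): cur=HOME back=0 fwd=1
After 3 (forward): cur=K back=1 fwd=0
After 4 (back): cur=HOME back=0 fwd=1
After 5 (forward): cur=K back=1 fwd=0
After 6 (visit(F)): cur=F back=2 fwd=0
After 7 (back): cur=K back=1 fwd=1
After 8 (forward): cur=F back=2 fwd=0
After 9 (back): cur=K back=1 fwd=1
After 10 (forward): cur=F back=2 fwd=0
After 11 (back): cur=K back=1 fwd=1
After 12 (visit(Y)): cur=Y back=2 fwd=0
After 13 (visit(H)): cur=H back=3 fwd=0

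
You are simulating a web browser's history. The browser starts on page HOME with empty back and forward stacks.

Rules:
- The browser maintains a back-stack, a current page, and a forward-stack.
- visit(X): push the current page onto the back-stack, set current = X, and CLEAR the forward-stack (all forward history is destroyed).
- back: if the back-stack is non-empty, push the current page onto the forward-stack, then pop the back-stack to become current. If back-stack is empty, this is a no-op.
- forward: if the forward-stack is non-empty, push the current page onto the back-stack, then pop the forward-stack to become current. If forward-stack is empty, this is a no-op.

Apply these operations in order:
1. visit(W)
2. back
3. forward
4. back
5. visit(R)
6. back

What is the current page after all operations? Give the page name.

Answer: HOME

Derivation:
After 1 (visit(W)): cur=W back=1 fwd=0
After 2 (back): cur=HOME back=0 fwd=1
After 3 (forward): cur=W back=1 fwd=0
After 4 (back): cur=HOME back=0 fwd=1
After 5 (visit(R)): cur=R back=1 fwd=0
After 6 (back): cur=HOME back=0 fwd=1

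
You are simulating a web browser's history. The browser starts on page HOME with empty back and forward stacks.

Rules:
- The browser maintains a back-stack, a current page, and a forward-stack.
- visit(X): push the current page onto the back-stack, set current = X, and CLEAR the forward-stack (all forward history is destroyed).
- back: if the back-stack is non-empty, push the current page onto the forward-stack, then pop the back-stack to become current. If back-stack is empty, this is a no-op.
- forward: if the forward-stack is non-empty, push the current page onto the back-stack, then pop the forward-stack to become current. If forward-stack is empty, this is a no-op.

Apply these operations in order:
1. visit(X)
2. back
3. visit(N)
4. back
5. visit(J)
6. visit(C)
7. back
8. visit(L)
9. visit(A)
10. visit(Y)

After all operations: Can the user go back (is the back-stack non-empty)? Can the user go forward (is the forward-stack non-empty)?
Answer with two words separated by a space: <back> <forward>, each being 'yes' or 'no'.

Answer: yes no

Derivation:
After 1 (visit(X)): cur=X back=1 fwd=0
After 2 (back): cur=HOME back=0 fwd=1
After 3 (visit(N)): cur=N back=1 fwd=0
After 4 (back): cur=HOME back=0 fwd=1
After 5 (visit(J)): cur=J back=1 fwd=0
After 6 (visit(C)): cur=C back=2 fwd=0
After 7 (back): cur=J back=1 fwd=1
After 8 (visit(L)): cur=L back=2 fwd=0
After 9 (visit(A)): cur=A back=3 fwd=0
After 10 (visit(Y)): cur=Y back=4 fwd=0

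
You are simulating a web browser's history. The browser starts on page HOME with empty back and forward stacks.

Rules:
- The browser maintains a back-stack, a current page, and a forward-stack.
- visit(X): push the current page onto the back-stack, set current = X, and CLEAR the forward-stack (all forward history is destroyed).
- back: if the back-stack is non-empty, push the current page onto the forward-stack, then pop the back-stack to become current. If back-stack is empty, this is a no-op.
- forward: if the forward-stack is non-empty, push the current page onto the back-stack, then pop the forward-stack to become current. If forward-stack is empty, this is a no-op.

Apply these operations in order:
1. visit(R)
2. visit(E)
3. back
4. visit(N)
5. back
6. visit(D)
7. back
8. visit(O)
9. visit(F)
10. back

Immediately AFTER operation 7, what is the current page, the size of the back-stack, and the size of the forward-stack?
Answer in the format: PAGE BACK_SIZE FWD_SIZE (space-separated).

After 1 (visit(R)): cur=R back=1 fwd=0
After 2 (visit(E)): cur=E back=2 fwd=0
After 3 (back): cur=R back=1 fwd=1
After 4 (visit(N)): cur=N back=2 fwd=0
After 5 (back): cur=R back=1 fwd=1
After 6 (visit(D)): cur=D back=2 fwd=0
After 7 (back): cur=R back=1 fwd=1

R 1 1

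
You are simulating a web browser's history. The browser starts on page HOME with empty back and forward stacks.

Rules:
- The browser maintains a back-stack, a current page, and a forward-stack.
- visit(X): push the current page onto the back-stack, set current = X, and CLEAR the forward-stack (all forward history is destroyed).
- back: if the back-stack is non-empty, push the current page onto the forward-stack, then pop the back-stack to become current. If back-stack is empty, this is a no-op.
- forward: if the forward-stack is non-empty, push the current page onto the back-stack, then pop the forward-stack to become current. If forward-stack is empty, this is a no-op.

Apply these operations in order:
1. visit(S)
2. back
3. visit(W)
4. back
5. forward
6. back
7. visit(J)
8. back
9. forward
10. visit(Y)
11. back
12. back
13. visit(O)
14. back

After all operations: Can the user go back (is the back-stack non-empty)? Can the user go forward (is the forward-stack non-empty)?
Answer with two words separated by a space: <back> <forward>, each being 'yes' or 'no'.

After 1 (visit(S)): cur=S back=1 fwd=0
After 2 (back): cur=HOME back=0 fwd=1
After 3 (visit(W)): cur=W back=1 fwd=0
After 4 (back): cur=HOME back=0 fwd=1
After 5 (forward): cur=W back=1 fwd=0
After 6 (back): cur=HOME back=0 fwd=1
After 7 (visit(J)): cur=J back=1 fwd=0
After 8 (back): cur=HOME back=0 fwd=1
After 9 (forward): cur=J back=1 fwd=0
After 10 (visit(Y)): cur=Y back=2 fwd=0
After 11 (back): cur=J back=1 fwd=1
After 12 (back): cur=HOME back=0 fwd=2
After 13 (visit(O)): cur=O back=1 fwd=0
After 14 (back): cur=HOME back=0 fwd=1

Answer: no yes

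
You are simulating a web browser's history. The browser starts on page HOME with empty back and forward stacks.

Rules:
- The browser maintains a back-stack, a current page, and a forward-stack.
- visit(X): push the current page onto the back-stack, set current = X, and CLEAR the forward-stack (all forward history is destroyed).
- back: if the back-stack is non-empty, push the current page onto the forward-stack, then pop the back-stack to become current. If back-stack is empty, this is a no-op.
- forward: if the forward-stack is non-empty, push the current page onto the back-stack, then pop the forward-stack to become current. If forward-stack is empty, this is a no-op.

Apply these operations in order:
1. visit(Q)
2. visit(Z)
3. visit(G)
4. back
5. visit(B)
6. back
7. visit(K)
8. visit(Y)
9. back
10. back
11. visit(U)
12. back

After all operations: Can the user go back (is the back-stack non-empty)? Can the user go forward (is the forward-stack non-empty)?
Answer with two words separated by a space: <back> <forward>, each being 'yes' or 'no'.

Answer: yes yes

Derivation:
After 1 (visit(Q)): cur=Q back=1 fwd=0
After 2 (visit(Z)): cur=Z back=2 fwd=0
After 3 (visit(G)): cur=G back=3 fwd=0
After 4 (back): cur=Z back=2 fwd=1
After 5 (visit(B)): cur=B back=3 fwd=0
After 6 (back): cur=Z back=2 fwd=1
After 7 (visit(K)): cur=K back=3 fwd=0
After 8 (visit(Y)): cur=Y back=4 fwd=0
After 9 (back): cur=K back=3 fwd=1
After 10 (back): cur=Z back=2 fwd=2
After 11 (visit(U)): cur=U back=3 fwd=0
After 12 (back): cur=Z back=2 fwd=1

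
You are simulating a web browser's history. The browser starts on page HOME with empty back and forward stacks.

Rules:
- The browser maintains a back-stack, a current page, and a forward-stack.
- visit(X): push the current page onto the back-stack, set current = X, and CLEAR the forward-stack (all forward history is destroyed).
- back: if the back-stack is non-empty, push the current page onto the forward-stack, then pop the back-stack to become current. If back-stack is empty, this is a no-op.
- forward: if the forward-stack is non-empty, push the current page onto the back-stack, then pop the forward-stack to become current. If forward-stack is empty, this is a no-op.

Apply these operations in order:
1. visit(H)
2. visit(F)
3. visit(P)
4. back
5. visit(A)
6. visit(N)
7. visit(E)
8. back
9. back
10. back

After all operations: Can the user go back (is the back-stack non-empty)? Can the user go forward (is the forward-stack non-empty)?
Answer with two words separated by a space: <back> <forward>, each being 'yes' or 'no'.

After 1 (visit(H)): cur=H back=1 fwd=0
After 2 (visit(F)): cur=F back=2 fwd=0
After 3 (visit(P)): cur=P back=3 fwd=0
After 4 (back): cur=F back=2 fwd=1
After 5 (visit(A)): cur=A back=3 fwd=0
After 6 (visit(N)): cur=N back=4 fwd=0
After 7 (visit(E)): cur=E back=5 fwd=0
After 8 (back): cur=N back=4 fwd=1
After 9 (back): cur=A back=3 fwd=2
After 10 (back): cur=F back=2 fwd=3

Answer: yes yes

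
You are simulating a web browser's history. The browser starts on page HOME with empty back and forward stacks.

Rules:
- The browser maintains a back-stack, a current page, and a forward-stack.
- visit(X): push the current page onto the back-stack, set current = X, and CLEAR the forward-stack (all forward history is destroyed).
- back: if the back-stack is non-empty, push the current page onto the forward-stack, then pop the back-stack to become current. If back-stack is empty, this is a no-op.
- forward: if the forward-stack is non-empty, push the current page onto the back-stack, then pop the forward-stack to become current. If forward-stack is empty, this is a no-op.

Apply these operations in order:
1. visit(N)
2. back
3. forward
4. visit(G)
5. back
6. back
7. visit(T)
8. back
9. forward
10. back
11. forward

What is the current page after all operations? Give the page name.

After 1 (visit(N)): cur=N back=1 fwd=0
After 2 (back): cur=HOME back=0 fwd=1
After 3 (forward): cur=N back=1 fwd=0
After 4 (visit(G)): cur=G back=2 fwd=0
After 5 (back): cur=N back=1 fwd=1
After 6 (back): cur=HOME back=0 fwd=2
After 7 (visit(T)): cur=T back=1 fwd=0
After 8 (back): cur=HOME back=0 fwd=1
After 9 (forward): cur=T back=1 fwd=0
After 10 (back): cur=HOME back=0 fwd=1
After 11 (forward): cur=T back=1 fwd=0

Answer: T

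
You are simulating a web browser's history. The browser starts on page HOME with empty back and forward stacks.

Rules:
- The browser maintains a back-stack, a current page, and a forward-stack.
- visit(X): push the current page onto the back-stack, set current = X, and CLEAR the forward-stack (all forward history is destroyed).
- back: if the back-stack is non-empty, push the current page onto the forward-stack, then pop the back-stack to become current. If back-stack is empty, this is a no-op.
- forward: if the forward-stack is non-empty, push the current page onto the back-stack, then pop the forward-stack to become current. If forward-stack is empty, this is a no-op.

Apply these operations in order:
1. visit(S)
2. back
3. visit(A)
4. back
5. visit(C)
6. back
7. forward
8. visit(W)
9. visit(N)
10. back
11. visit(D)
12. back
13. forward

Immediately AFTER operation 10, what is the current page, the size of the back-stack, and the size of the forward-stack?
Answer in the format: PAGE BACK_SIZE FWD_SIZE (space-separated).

After 1 (visit(S)): cur=S back=1 fwd=0
After 2 (back): cur=HOME back=0 fwd=1
After 3 (visit(A)): cur=A back=1 fwd=0
After 4 (back): cur=HOME back=0 fwd=1
After 5 (visit(C)): cur=C back=1 fwd=0
After 6 (back): cur=HOME back=0 fwd=1
After 7 (forward): cur=C back=1 fwd=0
After 8 (visit(W)): cur=W back=2 fwd=0
After 9 (visit(N)): cur=N back=3 fwd=0
After 10 (back): cur=W back=2 fwd=1

W 2 1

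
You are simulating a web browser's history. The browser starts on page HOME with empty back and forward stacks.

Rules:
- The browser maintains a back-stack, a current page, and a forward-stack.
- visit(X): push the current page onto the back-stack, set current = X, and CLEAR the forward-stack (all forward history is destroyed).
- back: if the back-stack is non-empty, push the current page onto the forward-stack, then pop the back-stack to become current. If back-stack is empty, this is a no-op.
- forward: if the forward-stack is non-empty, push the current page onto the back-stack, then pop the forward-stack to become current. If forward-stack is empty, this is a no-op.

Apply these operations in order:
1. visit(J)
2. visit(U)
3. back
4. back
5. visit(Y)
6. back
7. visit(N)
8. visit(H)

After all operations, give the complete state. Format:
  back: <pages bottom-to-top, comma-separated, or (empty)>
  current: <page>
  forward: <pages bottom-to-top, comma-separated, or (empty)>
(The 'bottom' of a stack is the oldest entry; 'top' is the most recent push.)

After 1 (visit(J)): cur=J back=1 fwd=0
After 2 (visit(U)): cur=U back=2 fwd=0
After 3 (back): cur=J back=1 fwd=1
After 4 (back): cur=HOME back=0 fwd=2
After 5 (visit(Y)): cur=Y back=1 fwd=0
After 6 (back): cur=HOME back=0 fwd=1
After 7 (visit(N)): cur=N back=1 fwd=0
After 8 (visit(H)): cur=H back=2 fwd=0

Answer: back: HOME,N
current: H
forward: (empty)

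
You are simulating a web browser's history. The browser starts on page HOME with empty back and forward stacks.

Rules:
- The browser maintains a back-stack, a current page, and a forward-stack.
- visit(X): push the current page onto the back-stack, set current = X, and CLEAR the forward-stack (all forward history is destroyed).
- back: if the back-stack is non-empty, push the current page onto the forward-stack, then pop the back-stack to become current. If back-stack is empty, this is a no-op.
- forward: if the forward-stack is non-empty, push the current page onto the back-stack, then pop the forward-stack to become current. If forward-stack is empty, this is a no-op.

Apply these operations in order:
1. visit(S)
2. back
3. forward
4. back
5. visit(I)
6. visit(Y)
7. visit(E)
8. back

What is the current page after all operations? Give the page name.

After 1 (visit(S)): cur=S back=1 fwd=0
After 2 (back): cur=HOME back=0 fwd=1
After 3 (forward): cur=S back=1 fwd=0
After 4 (back): cur=HOME back=0 fwd=1
After 5 (visit(I)): cur=I back=1 fwd=0
After 6 (visit(Y)): cur=Y back=2 fwd=0
After 7 (visit(E)): cur=E back=3 fwd=0
After 8 (back): cur=Y back=2 fwd=1

Answer: Y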